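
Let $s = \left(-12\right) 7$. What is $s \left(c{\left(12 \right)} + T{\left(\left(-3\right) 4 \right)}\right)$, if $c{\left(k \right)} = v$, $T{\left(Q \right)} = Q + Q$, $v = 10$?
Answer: $1176$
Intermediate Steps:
$T{\left(Q \right)} = 2 Q$
$c{\left(k \right)} = 10$
$s = -84$
$s \left(c{\left(12 \right)} + T{\left(\left(-3\right) 4 \right)}\right) = - 84 \left(10 + 2 \left(\left(-3\right) 4\right)\right) = - 84 \left(10 + 2 \left(-12\right)\right) = - 84 \left(10 - 24\right) = \left(-84\right) \left(-14\right) = 1176$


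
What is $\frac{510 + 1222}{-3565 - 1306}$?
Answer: $- \frac{1732}{4871} \approx -0.35557$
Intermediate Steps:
$\frac{510 + 1222}{-3565 - 1306} = \frac{1732}{-4871} = 1732 \left(- \frac{1}{4871}\right) = - \frac{1732}{4871}$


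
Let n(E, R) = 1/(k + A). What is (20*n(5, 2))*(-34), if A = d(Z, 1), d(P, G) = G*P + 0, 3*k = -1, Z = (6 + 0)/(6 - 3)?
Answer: -408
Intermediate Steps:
Z = 2 (Z = 6/3 = 6*(⅓) = 2)
k = -⅓ (k = (⅓)*(-1) = -⅓ ≈ -0.33333)
d(P, G) = G*P
A = 2 (A = 1*2 = 2)
n(E, R) = ⅗ (n(E, R) = 1/(-⅓ + 2) = 1/(5/3) = ⅗)
(20*n(5, 2))*(-34) = (20*(⅗))*(-34) = 12*(-34) = -408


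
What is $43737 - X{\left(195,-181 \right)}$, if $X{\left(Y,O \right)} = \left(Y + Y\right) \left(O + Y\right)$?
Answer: $38277$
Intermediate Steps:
$X{\left(Y,O \right)} = 2 Y \left(O + Y\right)$
$43737 - X{\left(195,-181 \right)} = 43737 - 2 \cdot 195 \left(-181 + 195\right) = 43737 - 2 \cdot 195 \cdot 14 = 43737 - 5460 = 38277$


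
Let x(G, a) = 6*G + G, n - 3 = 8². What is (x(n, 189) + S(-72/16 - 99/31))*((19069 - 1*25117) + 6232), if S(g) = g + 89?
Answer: 3138948/31 ≈ 1.0126e+5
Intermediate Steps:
n = 67 (n = 3 + 8² = 3 + 64 = 67)
x(G, a) = 7*G
S(g) = 89 + g
(x(n, 189) + S(-72/16 - 99/31))*((19069 - 1*25117) + 6232) = (7*67 + (89 + (-72/16 - 99/31)))*((19069 - 1*25117) + 6232) = (469 + (89 + (-72*1/16 - 99*1/31)))*((19069 - 25117) + 6232) = (469 + (89 + (-9/2 - 99/31)))*(-6048 + 6232) = (469 + (89 - 477/62))*184 = (469 + 5041/62)*184 = (34119/62)*184 = 3138948/31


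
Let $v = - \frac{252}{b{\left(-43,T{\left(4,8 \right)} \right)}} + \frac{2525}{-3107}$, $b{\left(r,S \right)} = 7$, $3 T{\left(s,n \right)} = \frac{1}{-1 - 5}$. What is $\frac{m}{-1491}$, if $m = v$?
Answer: $\frac{114377}{4632537} \approx 0.02469$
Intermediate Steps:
$T{\left(s,n \right)} = - \frac{1}{18}$ ($T{\left(s,n \right)} = \frac{1}{3 \left(-1 - 5\right)} = \frac{1}{3 \left(-6\right)} = \frac{1}{3} \left(- \frac{1}{6}\right) = - \frac{1}{18}$)
$v = - \frac{114377}{3107}$ ($v = - \frac{252}{7} + \frac{2525}{-3107} = \left(-252\right) \frac{1}{7} + 2525 \left(- \frac{1}{3107}\right) = -36 - \frac{2525}{3107} = - \frac{114377}{3107} \approx -36.813$)
$m = - \frac{114377}{3107} \approx -36.813$
$\frac{m}{-1491} = - \frac{114377}{3107 \left(-1491\right)} = \left(- \frac{114377}{3107}\right) \left(- \frac{1}{1491}\right) = \frac{114377}{4632537}$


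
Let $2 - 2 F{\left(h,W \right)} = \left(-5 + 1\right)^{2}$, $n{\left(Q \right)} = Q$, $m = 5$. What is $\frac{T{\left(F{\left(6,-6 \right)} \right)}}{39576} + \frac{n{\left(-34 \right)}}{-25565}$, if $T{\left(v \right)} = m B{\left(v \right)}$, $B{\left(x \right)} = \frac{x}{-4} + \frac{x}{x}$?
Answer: $\frac{6788411}{4047041760} \approx 0.0016774$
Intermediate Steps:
$B{\left(x \right)} = 1 - \frac{x}{4}$ ($B{\left(x \right)} = x \left(- \frac{1}{4}\right) + 1 = - \frac{x}{4} + 1 = 1 - \frac{x}{4}$)
$F{\left(h,W \right)} = -7$ ($F{\left(h,W \right)} = 1 - \frac{\left(-5 + 1\right)^{2}}{2} = 1 - \frac{\left(-4\right)^{2}}{2} = 1 - 8 = -7$)
$T{\left(v \right)} = 5 - \frac{5 v}{4}$ ($T{\left(v \right)} = 5 \left(1 - \frac{v}{4}\right) = 5 - \frac{5 v}{4}$)
$\frac{T{\left(F{\left(6,-6 \right)} \right)}}{39576} + \frac{n{\left(-34 \right)}}{-25565} = \frac{5 - - \frac{35}{4}}{39576} - \frac{34}{-25565} = \left(5 + \frac{35}{4}\right) \frac{1}{39576} - - \frac{34}{25565} = \frac{55}{4} \cdot \frac{1}{39576} + \frac{34}{25565} = \frac{55}{158304} + \frac{34}{25565} = \frac{6788411}{4047041760}$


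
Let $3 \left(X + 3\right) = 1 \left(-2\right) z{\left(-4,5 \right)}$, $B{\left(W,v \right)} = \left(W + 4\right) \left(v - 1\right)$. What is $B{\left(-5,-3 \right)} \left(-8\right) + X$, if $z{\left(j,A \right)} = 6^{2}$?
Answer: $-59$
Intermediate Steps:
$B{\left(W,v \right)} = \left(-1 + v\right) \left(4 + W\right)$ ($B{\left(W,v \right)} = \left(4 + W\right) \left(-1 + v\right) = \left(-1 + v\right) \left(4 + W\right)$)
$z{\left(j,A \right)} = 36$
$X = -27$ ($X = -3 + \frac{1 \left(-2\right) 36}{3} = -3 + \frac{\left(-2\right) 36}{3} = -3 + \frac{1}{3} \left(-72\right) = -3 - 24 = -27$)
$B{\left(-5,-3 \right)} \left(-8\right) + X = \left(-4 - -5 + 4 \left(-3\right) - -15\right) \left(-8\right) - 27 = \left(-4 + 5 - 12 + 15\right) \left(-8\right) - 27 = 4 \left(-8\right) - 27 = -32 - 27 = -59$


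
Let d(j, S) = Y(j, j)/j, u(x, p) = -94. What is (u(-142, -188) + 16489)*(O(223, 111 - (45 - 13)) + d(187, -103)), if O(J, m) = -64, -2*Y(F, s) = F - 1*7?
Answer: -197690910/187 ≈ -1.0572e+6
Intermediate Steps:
Y(F, s) = 7/2 - F/2 (Y(F, s) = -(F - 1*7)/2 = -(F - 7)/2 = -(-7 + F)/2 = 7/2 - F/2)
d(j, S) = (7/2 - j/2)/j
(u(-142, -188) + 16489)*(O(223, 111 - (45 - 13)) + d(187, -103)) = (-94 + 16489)*(-64 + (½)*(7 - 1*187)/187) = 16395*(-64 + (½)*(1/187)*(7 - 187)) = 16395*(-64 + (½)*(1/187)*(-180)) = 16395*(-64 - 90/187) = 16395*(-12058/187) = -197690910/187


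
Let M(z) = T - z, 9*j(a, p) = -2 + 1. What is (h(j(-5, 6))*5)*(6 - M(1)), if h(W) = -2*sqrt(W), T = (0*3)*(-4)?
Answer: -70*I/3 ≈ -23.333*I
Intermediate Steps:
T = 0 (T = 0*(-4) = 0)
j(a, p) = -1/9 (j(a, p) = (-2 + 1)/9 = (1/9)*(-1) = -1/9)
M(z) = -z (M(z) = 0 - z = -z)
(h(j(-5, 6))*5)*(6 - M(1)) = (-2*I/3*5)*(6 - (-1)) = (-2*I/3*5)*(6 - 1*(-1)) = (-2*I/3*5)*(6 + 1) = -10*I/3*7 = -70*I/3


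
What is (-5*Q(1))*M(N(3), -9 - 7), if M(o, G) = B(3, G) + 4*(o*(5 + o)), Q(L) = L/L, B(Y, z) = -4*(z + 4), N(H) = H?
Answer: -720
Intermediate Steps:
B(Y, z) = -16 - 4*z (B(Y, z) = -4*(4 + z) = -16 - 4*z)
Q(L) = 1
M(o, G) = -16 - 4*G + 4*o*(5 + o) (M(o, G) = (-16 - 4*G) + 4*(o*(5 + o)) = (-16 - 4*G) + 4*o*(5 + o) = -16 - 4*G + 4*o*(5 + o))
(-5*Q(1))*M(N(3), -9 - 7) = (-5*1)*(-16 - 4*(-9 - 7) + 4*3**2 + 20*3) = -5*(-16 - 4*(-16) + 4*9 + 60) = -5*(-16 + 64 + 36 + 60) = -5*144 = -720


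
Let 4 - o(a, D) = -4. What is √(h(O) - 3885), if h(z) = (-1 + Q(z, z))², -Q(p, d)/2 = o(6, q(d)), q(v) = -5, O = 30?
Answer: 2*I*√899 ≈ 59.967*I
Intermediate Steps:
o(a, D) = 8 (o(a, D) = 4 - 1*(-4) = 4 + 4 = 8)
Q(p, d) = -16 (Q(p, d) = -2*8 = -16)
h(z) = 289 (h(z) = (-1 - 16)² = (-17)² = 289)
√(h(O) - 3885) = √(289 - 3885) = √(-3596) = 2*I*√899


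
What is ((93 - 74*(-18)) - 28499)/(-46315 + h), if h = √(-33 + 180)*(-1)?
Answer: 626966155/1072539539 - 94759*√3/1072539539 ≈ 0.58441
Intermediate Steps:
h = -7*√3 (h = √147*(-1) = (7*√3)*(-1) = -7*√3 ≈ -12.124)
((93 - 74*(-18)) - 28499)/(-46315 + h) = ((93 - 74*(-18)) - 28499)/(-46315 - 7*√3) = ((93 + 1332) - 28499)/(-46315 - 7*√3) = (1425 - 28499)/(-46315 - 7*√3) = -27074/(-46315 - 7*√3)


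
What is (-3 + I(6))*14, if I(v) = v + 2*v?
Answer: 210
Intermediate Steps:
I(v) = 3*v
(-3 + I(6))*14 = (-3 + 3*6)*14 = (-3 + 18)*14 = 15*14 = 210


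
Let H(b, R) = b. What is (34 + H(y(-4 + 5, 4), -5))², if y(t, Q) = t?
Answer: 1225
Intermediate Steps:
(34 + H(y(-4 + 5, 4), -5))² = (34 + (-4 + 5))² = (34 + 1)² = 35² = 1225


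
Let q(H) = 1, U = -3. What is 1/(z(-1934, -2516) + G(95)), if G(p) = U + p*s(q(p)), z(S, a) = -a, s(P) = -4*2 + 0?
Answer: 1/1753 ≈ 0.00057045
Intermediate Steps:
s(P) = -8 (s(P) = -8 + 0 = -8)
G(p) = -3 - 8*p (G(p) = -3 + p*(-8) = -3 - 8*p)
1/(z(-1934, -2516) + G(95)) = 1/(-1*(-2516) + (-3 - 8*95)) = 1/(2516 + (-3 - 760)) = 1/(2516 - 763) = 1/1753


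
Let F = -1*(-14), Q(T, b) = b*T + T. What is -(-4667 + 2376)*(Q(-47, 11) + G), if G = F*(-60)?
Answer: -3216564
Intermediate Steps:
Q(T, b) = T + T*b (Q(T, b) = T*b + T = T + T*b)
F = 14
G = -840 (G = 14*(-60) = -840)
-(-4667 + 2376)*(Q(-47, 11) + G) = -(-4667 + 2376)*(-47*(1 + 11) - 840) = -(-2291)*(-47*12 - 840) = -(-2291)*(-564 - 840) = -(-2291)*(-1404) = -1*3216564 = -3216564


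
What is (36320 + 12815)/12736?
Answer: 49135/12736 ≈ 3.8580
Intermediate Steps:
(36320 + 12815)/12736 = 49135*(1/12736) = 49135/12736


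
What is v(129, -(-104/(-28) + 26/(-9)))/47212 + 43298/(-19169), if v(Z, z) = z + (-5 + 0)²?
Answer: -4439809369/1966049316 ≈ -2.2582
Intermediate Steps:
v(Z, z) = 25 + z (v(Z, z) = z + (-5)² = z + 25 = 25 + z)
v(129, -(-104/(-28) + 26/(-9)))/47212 + 43298/(-19169) = (25 - (-104/(-28) + 26/(-9)))/47212 + 43298/(-19169) = (25 - (-104*(-1/28) + 26*(-⅑)))*(1/47212) + 43298*(-1/19169) = (25 - (26/7 - 26/9))*(1/47212) - 43298/19169 = (25 - 1*52/63)*(1/47212) - 43298/19169 = (25 - 52/63)*(1/47212) - 43298/19169 = (1523/63)*(1/47212) - 43298/19169 = 1523/2974356 - 43298/19169 = -4439809369/1966049316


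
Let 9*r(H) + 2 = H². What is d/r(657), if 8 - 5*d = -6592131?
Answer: 59329251/2158235 ≈ 27.490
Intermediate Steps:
d = 6592139/5 (d = 8/5 - ⅕*(-6592131) = 8/5 + 6592131/5 = 6592139/5 ≈ 1.3184e+6)
r(H) = -2/9 + H²/9
d/r(657) = 6592139/(5*(-2/9 + (⅑)*657²)) = 6592139/(5*(-2/9 + (⅑)*431649)) = 6592139/(5*(-2/9 + 47961)) = 6592139/(5*(431647/9)) = (6592139/5)*(9/431647) = 59329251/2158235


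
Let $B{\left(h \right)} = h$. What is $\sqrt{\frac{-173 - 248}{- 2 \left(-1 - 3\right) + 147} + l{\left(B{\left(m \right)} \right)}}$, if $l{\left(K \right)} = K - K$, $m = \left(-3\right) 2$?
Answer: $\frac{i \sqrt{65255}}{155} \approx 1.6481 i$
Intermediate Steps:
$m = -6$
$l{\left(K \right)} = 0$
$\sqrt{\frac{-173 - 248}{- 2 \left(-1 - 3\right) + 147} + l{\left(B{\left(m \right)} \right)}} = \sqrt{\frac{-173 - 248}{- 2 \left(-1 - 3\right) + 147} + 0} = \sqrt{- \frac{421}{\left(-2\right) \left(-4\right) + 147} + 0} = \sqrt{- \frac{421}{8 + 147} + 0} = \sqrt{- \frac{421}{155} + 0} = \sqrt{- \frac{421}{155}} = \frac{i \sqrt{65255}}{155}$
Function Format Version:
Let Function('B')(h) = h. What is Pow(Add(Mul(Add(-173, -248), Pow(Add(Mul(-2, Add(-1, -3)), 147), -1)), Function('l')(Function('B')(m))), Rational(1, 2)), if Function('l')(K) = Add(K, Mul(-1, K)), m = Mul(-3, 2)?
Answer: Mul(Rational(1, 155), I, Pow(65255, Rational(1, 2))) ≈ Mul(1.6481, I)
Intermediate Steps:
m = -6
Function('l')(K) = 0
Pow(Add(Mul(Add(-173, -248), Pow(Add(Mul(-2, Add(-1, -3)), 147), -1)), Function('l')(Function('B')(m))), Rational(1, 2)) = Pow(Add(Mul(Add(-173, -248), Pow(Add(Mul(-2, Add(-1, -3)), 147), -1)), 0), Rational(1, 2)) = Pow(Add(Mul(-421, Pow(Add(Mul(-2, -4), 147), -1)), 0), Rational(1, 2)) = Pow(Add(Mul(-421, Pow(Add(8, 147), -1)), 0), Rational(1, 2)) = Pow(Add(Mul(-421, Pow(155, -1)), 0), Rational(1, 2)) = Pow(Add(Mul(-421, Rational(1, 155)), 0), Rational(1, 2)) = Pow(Add(Rational(-421, 155), 0), Rational(1, 2)) = Pow(Rational(-421, 155), Rational(1, 2)) = Mul(Rational(1, 155), I, Pow(65255, Rational(1, 2)))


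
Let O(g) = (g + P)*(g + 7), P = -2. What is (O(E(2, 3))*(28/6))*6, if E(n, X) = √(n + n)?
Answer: 0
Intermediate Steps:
E(n, X) = √2*√n (E(n, X) = √(2*n) = √2*√n)
O(g) = (-2 + g)*(7 + g) (O(g) = (g - 2)*(g + 7) = (-2 + g)*(7 + g))
(O(E(2, 3))*(28/6))*6 = ((-14 + (√2*√2)² + 5*(√2*√2))*(28/6))*6 = ((-14 + 2² + 5*2)*(28*(⅙)))*6 = ((-14 + 4 + 10)*(14/3))*6 = (0*(14/3))*6 = 0*6 = 0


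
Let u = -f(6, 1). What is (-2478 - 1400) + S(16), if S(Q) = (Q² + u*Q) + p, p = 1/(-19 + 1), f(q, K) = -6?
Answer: -63469/18 ≈ -3526.1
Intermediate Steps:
p = -1/18 (p = 1/(-18) = -1/18 ≈ -0.055556)
u = 6 (u = -1*(-6) = 6)
S(Q) = -1/18 + Q² + 6*Q (S(Q) = (Q² + 6*Q) - 1/18 = -1/18 + Q² + 6*Q)
(-2478 - 1400) + S(16) = (-2478 - 1400) + (-1/18 + 16² + 6*16) = -3878 + (-1/18 + 256 + 96) = -3878 + 6335/18 = -63469/18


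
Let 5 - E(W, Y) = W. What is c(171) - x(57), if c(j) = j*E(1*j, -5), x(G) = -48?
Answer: -28338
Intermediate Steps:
E(W, Y) = 5 - W
c(j) = j*(5 - j)
c(171) - x(57) = 171*(5 - 1*171) - 1*(-48) = 171*(5 - 171) + 48 = 171*(-166) + 48 = -28386 + 48 = -28338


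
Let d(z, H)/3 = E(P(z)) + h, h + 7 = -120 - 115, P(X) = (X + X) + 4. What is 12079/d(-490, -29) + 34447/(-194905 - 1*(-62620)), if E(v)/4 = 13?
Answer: -107833687/5026830 ≈ -21.452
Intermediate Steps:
P(X) = 4 + 2*X (P(X) = 2*X + 4 = 4 + 2*X)
E(v) = 52 (E(v) = 4*13 = 52)
h = -242 (h = -7 + (-120 - 115) = -7 - 235 = -242)
d(z, H) = -570 (d(z, H) = 3*(52 - 242) = 3*(-190) = -570)
12079/d(-490, -29) + 34447/(-194905 - 1*(-62620)) = 12079/(-570) + 34447/(-194905 - 1*(-62620)) = 12079*(-1/570) + 34447/(-194905 + 62620) = -12079/570 + 34447/(-132285) = -12079/570 + 34447*(-1/132285) = -12079/570 - 34447/132285 = -107833687/5026830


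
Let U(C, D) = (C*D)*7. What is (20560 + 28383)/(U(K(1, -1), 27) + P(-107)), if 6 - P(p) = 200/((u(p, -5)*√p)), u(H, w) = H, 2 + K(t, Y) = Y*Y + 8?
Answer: 79683224520621/2163721213363 + 1047380200*I*√107/2163721213363 ≈ 36.827 + 0.0050072*I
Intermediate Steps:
K(t, Y) = 6 + Y² (K(t, Y) = -2 + (Y*Y + 8) = -2 + (Y² + 8) = -2 + (8 + Y²) = 6 + Y²)
U(C, D) = 7*C*D
P(p) = 6 - 200/p^(3/2) (P(p) = 6 - 200/(p*√p) = 6 - 200/(p^(3/2)) = 6 - 200/p^(3/2))
(20560 + 28383)/(U(K(1, -1), 27) + P(-107)) = (20560 + 28383)/(7*(6 + (-1)²)*27 + (6 - 200*I*√107/11449)) = 48943/(7*(6 + 1)*27 + (6 - 200*I*√107/11449)) = 48943/(7*7*27 + (6 - 200*I*√107/11449)) = 48943/(1323 + (6 - 200*I*√107/11449)) = 48943/(1329 - 200*I*√107/11449)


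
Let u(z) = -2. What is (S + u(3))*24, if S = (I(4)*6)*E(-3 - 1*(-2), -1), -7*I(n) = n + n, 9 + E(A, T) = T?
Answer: 11184/7 ≈ 1597.7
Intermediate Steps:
E(A, T) = -9 + T
I(n) = -2*n/7 (I(n) = -(n + n)/7 = -2*n/7)
S = 480/7 (S = (-2/7*4*6)*(-9 - 1) = -8/7*6*(-10) = -48/7*(-10) = 480/7 ≈ 68.571)
(S + u(3))*24 = (480/7 - 2)*24 = (466/7)*24 = 11184/7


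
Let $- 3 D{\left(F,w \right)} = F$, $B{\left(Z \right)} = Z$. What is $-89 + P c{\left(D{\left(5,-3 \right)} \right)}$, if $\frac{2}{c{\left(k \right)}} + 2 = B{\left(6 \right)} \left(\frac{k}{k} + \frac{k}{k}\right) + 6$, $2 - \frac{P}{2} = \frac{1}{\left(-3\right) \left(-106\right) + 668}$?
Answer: $- \frac{349045}{3944} \approx -88.5$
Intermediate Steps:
$D{\left(F,w \right)} = - \frac{F}{3}$
$P = \frac{1971}{493}$ ($P = 4 - \frac{2}{\left(-3\right) \left(-106\right) + 668} = 4 - \frac{2}{318 + 668} = 4 - \frac{2}{986} = 4 - \frac{1}{493} = \frac{1971}{493} \approx 3.998$)
$c{\left(k \right)} = \frac{1}{8}$ ($c{\left(k \right)} = \frac{2}{-2 + \left(6 \left(\frac{k}{k} + \frac{k}{k}\right) + 6\right)} = \frac{2}{-2 + \left(6 \left(1 + 1\right) + 6\right)} = \frac{2}{-2 + \left(6 \cdot 2 + 6\right)} = \frac{2}{-2 + \left(12 + 6\right)} = \frac{2}{-2 + 18} = \frac{2}{16} = 2 \cdot \frac{1}{16} = \frac{1}{8}$)
$-89 + P c{\left(D{\left(5,-3 \right)} \right)} = -89 + \frac{1971}{493} \cdot \frac{1}{8} = -89 + \frac{1971}{3944} = - \frac{349045}{3944}$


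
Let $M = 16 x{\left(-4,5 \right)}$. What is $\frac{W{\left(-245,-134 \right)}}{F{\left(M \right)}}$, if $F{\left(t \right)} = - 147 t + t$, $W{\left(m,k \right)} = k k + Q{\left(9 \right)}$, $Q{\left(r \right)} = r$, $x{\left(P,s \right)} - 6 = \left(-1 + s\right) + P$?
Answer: $- \frac{17965}{14016} \approx -1.2817$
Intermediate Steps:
$x{\left(P,s \right)} = 5 + P + s$ ($x{\left(P,s \right)} = 6 + \left(\left(-1 + s\right) + P\right) = 6 + \left(-1 + P + s\right) = 5 + P + s$)
$W{\left(m,k \right)} = 9 + k^{2}$ ($W{\left(m,k \right)} = k k + 9 = k^{2} + 9 = 9 + k^{2}$)
$M = 96$ ($M = 16 \left(5 - 4 + 5\right) = 16 \cdot 6 = 96$)
$F{\left(t \right)} = - 146 t$
$\frac{W{\left(-245,-134 \right)}}{F{\left(M \right)}} = \frac{9 + \left(-134\right)^{2}}{\left(-146\right) 96} = \frac{9 + 17956}{-14016} = 17965 \left(- \frac{1}{14016}\right) = - \frac{17965}{14016}$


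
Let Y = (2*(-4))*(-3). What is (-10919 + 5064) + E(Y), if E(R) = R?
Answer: -5831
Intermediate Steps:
Y = 24 (Y = -8*(-3) = 24)
(-10919 + 5064) + E(Y) = (-10919 + 5064) + 24 = -5855 + 24 = -5831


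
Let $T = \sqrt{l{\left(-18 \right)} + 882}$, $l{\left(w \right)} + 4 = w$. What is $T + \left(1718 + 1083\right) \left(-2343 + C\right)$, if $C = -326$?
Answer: $-7475869 + 2 \sqrt{215} \approx -7.4758 \cdot 10^{6}$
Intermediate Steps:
$l{\left(w \right)} = -4 + w$
$T = 2 \sqrt{215}$ ($T = \sqrt{\left(-4 - 18\right) + 882} = \sqrt{-22 + 882} = \sqrt{860} = 2 \sqrt{215} \approx 29.326$)
$T + \left(1718 + 1083\right) \left(-2343 + C\right) = 2 \sqrt{215} + \left(1718 + 1083\right) \left(-2343 - 326\right) = 2 \sqrt{215} + 2801 \left(-2669\right) = 2 \sqrt{215} - 7475869 = -7475869 + 2 \sqrt{215}$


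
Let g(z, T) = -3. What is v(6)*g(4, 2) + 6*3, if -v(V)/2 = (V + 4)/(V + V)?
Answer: 23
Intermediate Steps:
v(V) = -(4 + V)/V (v(V) = -2*(V + 4)/(V + V) = -2*(4 + V)/(2*V) = -2*(4 + V)*1/(2*V) = -(4 + V)/V)
v(6)*g(4, 2) + 6*3 = ((-4 - 1*6)/6)*(-3) + 6*3 = ((-4 - 6)/6)*(-3) + 18 = ((⅙)*(-10))*(-3) + 18 = -5/3*(-3) + 18 = 5 + 18 = 23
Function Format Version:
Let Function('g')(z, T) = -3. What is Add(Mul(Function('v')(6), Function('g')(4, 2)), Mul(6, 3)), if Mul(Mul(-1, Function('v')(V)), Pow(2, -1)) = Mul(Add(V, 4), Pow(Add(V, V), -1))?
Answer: 23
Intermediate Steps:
Function('v')(V) = Mul(-1, Pow(V, -1), Add(4, V)) (Function('v')(V) = Mul(-2, Mul(Add(V, 4), Pow(Add(V, V), -1))) = Mul(-2, Mul(Add(4, V), Pow(Mul(2, V), -1))) = Mul(-2, Mul(Add(4, V), Mul(Rational(1, 2), Pow(V, -1)))) = Mul(-2, Mul(Rational(1, 2), Pow(V, -1), Add(4, V))) = Mul(-1, Pow(V, -1), Add(4, V)))
Add(Mul(Function('v')(6), Function('g')(4, 2)), Mul(6, 3)) = Add(Mul(Mul(Pow(6, -1), Add(-4, Mul(-1, 6))), -3), Mul(6, 3)) = Add(Mul(Mul(Rational(1, 6), Add(-4, -6)), -3), 18) = Add(Mul(Mul(Rational(1, 6), -10), -3), 18) = Add(Mul(Rational(-5, 3), -3), 18) = Add(5, 18) = 23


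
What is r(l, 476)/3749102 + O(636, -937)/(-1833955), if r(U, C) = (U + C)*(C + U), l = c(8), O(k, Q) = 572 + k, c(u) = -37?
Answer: 348912726339/6875684358410 ≈ 0.050746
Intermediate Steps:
l = -37
r(U, C) = (C + U)**2 (r(U, C) = (C + U)*(C + U) = (C + U)**2)
r(l, 476)/3749102 + O(636, -937)/(-1833955) = (476 - 37)**2/3749102 + (572 + 636)/(-1833955) = 439**2*(1/3749102) + 1208*(-1/1833955) = 192721*(1/3749102) - 1208/1833955 = 192721/3749102 - 1208/1833955 = 348912726339/6875684358410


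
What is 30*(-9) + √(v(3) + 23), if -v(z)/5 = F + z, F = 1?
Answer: -270 + √3 ≈ -268.27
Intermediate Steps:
v(z) = -5 - 5*z (v(z) = -5*(1 + z) = -5 - 5*z)
30*(-9) + √(v(3) + 23) = 30*(-9) + √((-5 - 5*3) + 23) = -270 + √((-5 - 15) + 23) = -270 + √(-20 + 23) = -270 + √3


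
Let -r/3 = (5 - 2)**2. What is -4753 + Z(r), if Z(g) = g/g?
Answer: -4752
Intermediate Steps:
r = -27 (r = -3*(5 - 2)**2 = -3*3**2 = -3*9 = -27)
Z(g) = 1
-4753 + Z(r) = -4753 + 1 = -4752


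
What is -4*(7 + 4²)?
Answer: -92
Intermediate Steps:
-4*(7 + 4²) = -4*(7 + 16) = -4*23 = -92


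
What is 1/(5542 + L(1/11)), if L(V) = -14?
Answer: 1/5528 ≈ 0.00018090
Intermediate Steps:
1/(5542 + L(1/11)) = 1/(5542 - 14) = 1/5528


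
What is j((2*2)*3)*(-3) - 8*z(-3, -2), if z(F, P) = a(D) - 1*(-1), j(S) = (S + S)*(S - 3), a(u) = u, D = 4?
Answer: -688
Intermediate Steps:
j(S) = 2*S*(-3 + S) (j(S) = (2*S)*(-3 + S) = 2*S*(-3 + S))
z(F, P) = 5 (z(F, P) = 4 - 1*(-1) = 4 + 1 = 5)
j((2*2)*3)*(-3) - 8*z(-3, -2) = (2*((2*2)*3)*(-3 + (2*2)*3))*(-3) - 8*5 = (2*(4*3)*(-3 + 4*3))*(-3) - 40 = (2*12*(-3 + 12))*(-3) - 40 = (2*12*9)*(-3) - 40 = 216*(-3) - 40 = -648 - 40 = -688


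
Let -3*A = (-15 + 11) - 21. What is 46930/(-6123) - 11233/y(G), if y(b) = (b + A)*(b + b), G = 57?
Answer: -32178023/3508008 ≈ -9.1727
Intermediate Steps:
A = 25/3 (A = -((-15 + 11) - 21)/3 = -(-4 - 21)/3 = -⅓*(-25) = 25/3 ≈ 8.3333)
y(b) = 2*b*(25/3 + b) (y(b) = (b + 25/3)*(b + b) = (25/3 + b)*(2*b) = 2*b*(25/3 + b))
46930/(-6123) - 11233/y(G) = 46930/(-6123) - 11233*1/(38*(25 + 3*57)) = 46930*(-1/6123) - 11233*1/(38*(25 + 171)) = -3610/471 - 11233/((⅔)*57*196) = -3610/471 - 11233/7448 = -32178023/3508008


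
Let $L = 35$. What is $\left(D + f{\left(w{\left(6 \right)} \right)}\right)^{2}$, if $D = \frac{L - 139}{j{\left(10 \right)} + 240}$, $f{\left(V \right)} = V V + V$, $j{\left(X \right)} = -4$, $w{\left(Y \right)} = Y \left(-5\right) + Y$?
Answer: $\frac{1058981764}{3481} \approx 3.0422 \cdot 10^{5}$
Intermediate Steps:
$w{\left(Y \right)} = - 4 Y$ ($w{\left(Y \right)} = - 5 Y + Y = - 4 Y$)
$f{\left(V \right)} = V + V^{2}$ ($f{\left(V \right)} = V^{2} + V = V + V^{2}$)
$D = - \frac{26}{59}$ ($D = \frac{35 - 139}{-4 + 240} = - \frac{104}{236} = \left(-104\right) \frac{1}{236} = - \frac{26}{59} \approx -0.44068$)
$\left(D + f{\left(w{\left(6 \right)} \right)}\right)^{2} = \left(- \frac{26}{59} + \left(-4\right) 6 \left(1 - 24\right)\right)^{2} = \left(- \frac{26}{59} - 24 \left(1 - 24\right)\right)^{2} = \left(- \frac{26}{59} - -552\right)^{2} = \left(- \frac{26}{59} + 552\right)^{2} = \left(\frac{32542}{59}\right)^{2} = \frac{1058981764}{3481}$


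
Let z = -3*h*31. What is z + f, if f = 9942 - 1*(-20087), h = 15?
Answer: 28634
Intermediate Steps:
f = 30029 (f = 9942 + 20087 = 30029)
z = -1395 (z = -3*15*31 = -45*31 = -1395)
z + f = -1395 + 30029 = 28634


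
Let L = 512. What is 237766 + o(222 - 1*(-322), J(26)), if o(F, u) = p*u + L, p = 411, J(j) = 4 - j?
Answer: 229236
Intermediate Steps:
o(F, u) = 512 + 411*u (o(F, u) = 411*u + 512 = 512 + 411*u)
237766 + o(222 - 1*(-322), J(26)) = 237766 + (512 + 411*(4 - 1*26)) = 237766 + (512 + 411*(4 - 26)) = 237766 + (512 + 411*(-22)) = 237766 + (512 - 9042) = 237766 - 8530 = 229236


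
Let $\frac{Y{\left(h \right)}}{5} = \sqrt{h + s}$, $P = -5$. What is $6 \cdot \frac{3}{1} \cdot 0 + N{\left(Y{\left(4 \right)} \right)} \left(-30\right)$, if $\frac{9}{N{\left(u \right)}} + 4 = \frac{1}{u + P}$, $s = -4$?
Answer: $\frac{450}{7} \approx 64.286$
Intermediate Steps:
$Y{\left(h \right)} = 5 \sqrt{-4 + h}$ ($Y{\left(h \right)} = 5 \sqrt{h - 4} = 5 \sqrt{-4 + h}$)
$N{\left(u \right)} = \frac{9}{-4 + \frac{1}{-5 + u}}$ ($N{\left(u \right)} = \frac{9}{-4 + \frac{1}{u - 5}} = \frac{9}{-4 + \frac{1}{-5 + u}}$)
$6 \cdot \frac{3}{1} \cdot 0 + N{\left(Y{\left(4 \right)} \right)} \left(-30\right) = 6 \cdot \frac{3}{1} \cdot 0 + \frac{9 \left(5 - 5 \sqrt{-4 + 4}\right)}{-21 + 4 \cdot 5 \sqrt{-4 + 4}} \left(-30\right) = 6 \cdot 3 \cdot 1 \cdot 0 + \frac{9 \left(5 - 5 \sqrt{0}\right)}{-21 + 4 \cdot 5 \sqrt{0}} \left(-30\right) = 6 \cdot 3 \cdot 0 + \frac{9 \left(5 - 5 \cdot 0\right)}{-21 + 4 \cdot 5 \cdot 0} \left(-30\right) = 18 \cdot 0 + \frac{9 \left(5 - 0\right)}{-21 + 4 \cdot 0} \left(-30\right) = 0 + \frac{9 \left(5 + 0\right)}{-21 + 0} \left(-30\right) = 0 + 9 \frac{1}{-21} \cdot 5 \left(-30\right) = 0 + 9 \left(- \frac{1}{21}\right) 5 \left(-30\right) = 0 - - \frac{450}{7} = 0 + \frac{450}{7} = \frac{450}{7}$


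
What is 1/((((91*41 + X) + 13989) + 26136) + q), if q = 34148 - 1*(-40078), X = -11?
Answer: 1/118071 ≈ 8.4695e-6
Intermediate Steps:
q = 74226 (q = 34148 + 40078 = 74226)
1/((((91*41 + X) + 13989) + 26136) + q) = 1/((((91*41 - 11) + 13989) + 26136) + 74226) = 1/((((3731 - 11) + 13989) + 26136) + 74226) = 1/(((3720 + 13989) + 26136) + 74226) = 1/((17709 + 26136) + 74226) = 1/(43845 + 74226) = 1/118071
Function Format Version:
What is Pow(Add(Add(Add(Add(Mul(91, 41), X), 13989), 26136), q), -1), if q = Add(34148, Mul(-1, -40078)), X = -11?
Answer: Rational(1, 118071) ≈ 8.4695e-6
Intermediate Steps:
q = 74226 (q = Add(34148, 40078) = 74226)
Pow(Add(Add(Add(Add(Mul(91, 41), X), 13989), 26136), q), -1) = Pow(Add(Add(Add(Add(Mul(91, 41), -11), 13989), 26136), 74226), -1) = Pow(Add(Add(Add(Add(3731, -11), 13989), 26136), 74226), -1) = Pow(Add(Add(Add(3720, 13989), 26136), 74226), -1) = Pow(Add(Add(17709, 26136), 74226), -1) = Pow(Add(43845, 74226), -1) = Pow(118071, -1) = Rational(1, 118071)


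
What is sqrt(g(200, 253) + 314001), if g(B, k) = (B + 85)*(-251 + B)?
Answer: 3*sqrt(33274) ≈ 547.23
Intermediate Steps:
g(B, k) = (-251 + B)*(85 + B) (g(B, k) = (85 + B)*(-251 + B) = (-251 + B)*(85 + B))
sqrt(g(200, 253) + 314001) = sqrt((-21335 + 200**2 - 166*200) + 314001) = sqrt((-21335 + 40000 - 33200) + 314001) = sqrt(-14535 + 314001) = sqrt(299466) = 3*sqrt(33274)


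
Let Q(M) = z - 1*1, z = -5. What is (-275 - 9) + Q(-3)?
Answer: -290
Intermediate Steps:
Q(M) = -6 (Q(M) = -5 - 1*1 = -5 - 1 = -6)
(-275 - 9) + Q(-3) = (-275 - 9) - 6 = -284 - 6 = -290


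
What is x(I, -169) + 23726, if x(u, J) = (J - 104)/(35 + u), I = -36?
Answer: 23999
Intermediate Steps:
x(u, J) = (-104 + J)/(35 + u)
x(I, -169) + 23726 = (-104 - 169)/(35 - 36) + 23726 = -273/(-1) + 23726 = -1*(-273) + 23726 = 273 + 23726 = 23999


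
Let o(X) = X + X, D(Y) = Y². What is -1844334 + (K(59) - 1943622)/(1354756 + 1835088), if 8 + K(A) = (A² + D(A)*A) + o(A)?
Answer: -1470784869637/797461 ≈ -1.8443e+6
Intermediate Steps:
o(X) = 2*X
K(A) = -8 + A² + A³ + 2*A (K(A) = -8 + ((A² + A²*A) + 2*A) = -8 + ((A² + A³) + 2*A) = -8 + (A² + A³ + 2*A) = -8 + A² + A³ + 2*A)
-1844334 + (K(59) - 1943622)/(1354756 + 1835088) = -1844334 + ((-8 + 59² + 59³ + 2*59) - 1943622)/(1354756 + 1835088) = -1844334 + ((-8 + 3481 + 205379 + 118) - 1943622)/3189844 = -1844334 + (208970 - 1943622)*(1/3189844) = -1844334 - 1734652*1/3189844 = -1844334 - 433663/797461 = -1470784869637/797461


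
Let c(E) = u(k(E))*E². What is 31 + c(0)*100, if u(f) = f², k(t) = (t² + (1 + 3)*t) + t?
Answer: 31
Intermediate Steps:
k(t) = t² + 5*t (k(t) = (t² + 4*t) + t = t² + 5*t)
c(E) = E⁴*(5 + E)² (c(E) = (E*(5 + E))²*E² = (E²*(5 + E)²)*E² = E⁴*(5 + E)²)
31 + c(0)*100 = 31 + (0⁴*(5 + 0)²)*100 = 31 + (0*5²)*100 = 31 + (0*25)*100 = 31 + 0*100 = 31 + 0 = 31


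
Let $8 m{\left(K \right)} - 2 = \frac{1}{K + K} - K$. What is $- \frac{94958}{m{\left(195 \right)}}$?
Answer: $\frac{296268960}{75269} \approx 3936.1$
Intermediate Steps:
$m{\left(K \right)} = \frac{1}{4} - \frac{K}{8} + \frac{1}{16 K}$ ($m{\left(K \right)} = \frac{1}{4} + \frac{\frac{1}{K + K} - K}{8} = \frac{1}{4} + \frac{\frac{1}{2 K} - K}{8} = \frac{1}{4} - \left(- \frac{1}{16 K} + \frac{K}{8}\right) = \frac{1}{4} - \frac{K}{8} + \frac{1}{16 K}$)
$- \frac{94958}{m{\left(195 \right)}} = - \frac{94958}{\frac{1}{16} \cdot \frac{1}{195} \left(1 - 390 \left(-2 + 195\right)\right)} = - \frac{94958}{\frac{1}{16} \cdot \frac{1}{195} \left(1 - 390 \cdot 193\right)} = - \frac{94958}{\frac{1}{16} \cdot \frac{1}{195} \left(1 - 75270\right)} = - \frac{94958}{\frac{1}{16} \cdot \frac{1}{195} \left(-75269\right)} = - \frac{94958}{- \frac{75269}{3120}} = \left(-94958\right) \left(- \frac{3120}{75269}\right) = \frac{296268960}{75269}$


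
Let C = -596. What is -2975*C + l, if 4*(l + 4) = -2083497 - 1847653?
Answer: 1580617/2 ≈ 7.9031e+5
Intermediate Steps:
l = -1965583/2 (l = -4 + (-2083497 - 1847653)/4 = -4 + (1/4)*(-3931150) = -4 - 1965575/2 = -1965583/2 ≈ -9.8279e+5)
-2975*C + l = -2975*(-596) - 1965583/2 = 1773100 - 1965583/2 = 1580617/2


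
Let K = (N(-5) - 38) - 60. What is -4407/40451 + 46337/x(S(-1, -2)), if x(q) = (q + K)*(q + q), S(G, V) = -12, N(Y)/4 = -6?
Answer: 1860205075/130090416 ≈ 14.299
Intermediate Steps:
N(Y) = -24 (N(Y) = 4*(-6) = -24)
K = -122 (K = (-24 - 38) - 60 = -62 - 60 = -122)
x(q) = 2*q*(-122 + q) (x(q) = (q - 122)*(q + q) = (-122 + q)*(2*q) = 2*q*(-122 + q))
-4407/40451 + 46337/x(S(-1, -2)) = -4407/40451 + 46337/((2*(-12)*(-122 - 12))) = -4407*1/40451 + 46337/((2*(-12)*(-134))) = -4407/40451 + 46337/3216 = 1860205075/130090416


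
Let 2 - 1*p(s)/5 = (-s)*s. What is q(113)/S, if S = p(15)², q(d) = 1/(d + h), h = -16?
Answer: 1/124957825 ≈ 8.0027e-9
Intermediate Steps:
p(s) = 10 + 5*s² (p(s) = 10 - 5*(-s)*s = 10 - (-5)*s² = 10 + 5*s²)
q(d) = 1/(-16 + d) (q(d) = 1/(d - 16) = 1/(-16 + d))
S = 1288225 (S = (10 + 5*15²)² = (10 + 5*225)² = (10 + 1125)² = 1135² = 1288225)
q(113)/S = 1/((-16 + 113)*1288225) = (1/1288225)/97 = (1/97)*(1/1288225) = 1/124957825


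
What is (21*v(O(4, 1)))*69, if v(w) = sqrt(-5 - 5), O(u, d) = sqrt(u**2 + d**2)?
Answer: 1449*I*sqrt(10) ≈ 4582.1*I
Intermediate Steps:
O(u, d) = sqrt(d**2 + u**2)
v(w) = I*sqrt(10) (v(w) = sqrt(-10) = I*sqrt(10))
(21*v(O(4, 1)))*69 = (21*(I*sqrt(10)))*69 = (21*I*sqrt(10))*69 = 1449*I*sqrt(10)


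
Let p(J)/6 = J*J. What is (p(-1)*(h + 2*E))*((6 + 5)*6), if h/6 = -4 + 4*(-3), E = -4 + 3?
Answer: -38808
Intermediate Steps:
p(J) = 6*J² (p(J) = 6*(J*J) = 6*J²)
E = -1
h = -96 (h = 6*(-4 + 4*(-3)) = 6*(-4 - 12) = 6*(-16) = -96)
(p(-1)*(h + 2*E))*((6 + 5)*6) = ((6*(-1)²)*(-96 + 2*(-1)))*((6 + 5)*6) = ((6*1)*(-96 - 2))*(11*6) = (6*(-98))*66 = -588*66 = -38808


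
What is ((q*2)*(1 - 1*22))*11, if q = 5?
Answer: -2310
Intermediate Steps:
((q*2)*(1 - 1*22))*11 = ((5*2)*(1 - 1*22))*11 = (10*(1 - 22))*11 = (10*(-21))*11 = -210*11 = -2310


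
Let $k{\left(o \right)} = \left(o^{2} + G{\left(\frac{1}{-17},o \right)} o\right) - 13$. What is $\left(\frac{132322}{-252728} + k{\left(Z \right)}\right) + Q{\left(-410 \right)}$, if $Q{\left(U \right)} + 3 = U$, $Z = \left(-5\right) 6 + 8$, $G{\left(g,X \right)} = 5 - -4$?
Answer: $- \frac{17757121}{126364} \approx -140.52$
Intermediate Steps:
$G{\left(g,X \right)} = 9$ ($G{\left(g,X \right)} = 5 + 4 = 9$)
$Z = -22$ ($Z = -30 + 8 = -22$)
$Q{\left(U \right)} = -3 + U$
$k{\left(o \right)} = -13 + o^{2} + 9 o$ ($k{\left(o \right)} = \left(o^{2} + 9 o\right) - 13 = -13 + o^{2} + 9 o$)
$\left(\frac{132322}{-252728} + k{\left(Z \right)}\right) + Q{\left(-410 \right)} = \left(\frac{132322}{-252728} + \left(-13 + \left(-22\right)^{2} + 9 \left(-22\right)\right)\right) - 413 = \left(132322 \left(- \frac{1}{252728}\right) - -273\right) - 413 = \left(- \frac{66161}{126364} + 273\right) - 413 = \frac{34431211}{126364} - 413 = - \frac{17757121}{126364}$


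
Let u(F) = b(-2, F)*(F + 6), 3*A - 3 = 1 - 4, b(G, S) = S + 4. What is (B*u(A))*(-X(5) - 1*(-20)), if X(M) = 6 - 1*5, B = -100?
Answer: -45600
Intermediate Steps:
b(G, S) = 4 + S
X(M) = 1 (X(M) = 6 - 5 = 1)
A = 0 (A = 1 + (1 - 4)/3 = 1 + (1/3)*(-3) = 1 - 1 = 0)
u(F) = (4 + F)*(6 + F) (u(F) = (4 + F)*(F + 6) = (4 + F)*(6 + F))
(B*u(A))*(-X(5) - 1*(-20)) = (-100*(4 + 0)*(6 + 0))*(-1*1 - 1*(-20)) = (-400*6)*(-1 + 20) = -100*24*19 = -2400*19 = -45600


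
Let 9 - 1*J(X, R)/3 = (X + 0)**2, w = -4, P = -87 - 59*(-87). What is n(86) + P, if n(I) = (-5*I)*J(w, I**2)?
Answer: 14076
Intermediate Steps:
P = 5046 (P = -87 + 5133 = 5046)
J(X, R) = 27 - 3*X**2 (J(X, R) = 27 - 3*(X + 0)**2 = 27 - 3*X**2)
n(I) = 105*I (n(I) = (-5*I)*(27 - 3*(-4)**2) = (-5*I)*(27 - 3*16) = (-5*I)*(27 - 48) = -5*I*(-21) = 105*I)
n(86) + P = 105*86 + 5046 = 9030 + 5046 = 14076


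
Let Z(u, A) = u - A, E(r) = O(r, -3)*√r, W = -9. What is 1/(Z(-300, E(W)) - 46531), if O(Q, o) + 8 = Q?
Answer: -46831/2193145162 - 51*I/2193145162 ≈ -2.1353e-5 - 2.3254e-8*I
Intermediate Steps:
O(Q, o) = -8 + Q
E(r) = √r*(-8 + r) (E(r) = (-8 + r)*√r = √r*(-8 + r))
1/(Z(-300, E(W)) - 46531) = 1/((-300 - √(-9)*(-8 - 9)) - 46531) = 1/((-300 - 3*I*(-17)) - 46531) = 1/((-300 - (-51)*I) - 46531) = 1/((-300 + 51*I) - 46531) = 1/(-46831 + 51*I) = (-46831 - 51*I)/2193145162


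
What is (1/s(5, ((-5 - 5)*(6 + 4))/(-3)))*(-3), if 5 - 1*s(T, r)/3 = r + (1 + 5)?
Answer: 3/103 ≈ 0.029126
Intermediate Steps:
s(T, r) = -3 - 3*r (s(T, r) = 15 - 3*(r + (1 + 5)) = 15 - 3*(r + 6) = 15 - 3*(6 + r) = 15 + (-18 - 3*r) = -3 - 3*r)
(1/s(5, ((-5 - 5)*(6 + 4))/(-3)))*(-3) = (1/(-3 - 3*(-5 - 5)*(6 + 4)/(-3)))*(-3) = (1/(-3 - 3*(-10*10)*(-1)/3))*(-3) = (1/(-3 - (-300)*(-1)/3))*(-3) = (1/(-3 - 3*100/3))*(-3) = (1/(-3 - 100))*(-3) = (1/(-103))*(-3) = -1/103*1*(-3) = -1/103*(-3) = 3/103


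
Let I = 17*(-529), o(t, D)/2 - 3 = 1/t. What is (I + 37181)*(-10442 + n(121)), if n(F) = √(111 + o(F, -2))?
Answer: -294339096 + 28188*√14159/11 ≈ -2.9403e+8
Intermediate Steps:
o(t, D) = 6 + 2/t
I = -8993
n(F) = √(117 + 2/F) (n(F) = √(111 + (6 + 2/F)) = √(117 + 2/F))
(I + 37181)*(-10442 + n(121)) = (-8993 + 37181)*(-10442 + √(117 + 2/121)) = 28188*(-10442 + √(117 + 2*(1/121))) = 28188*(-10442 + √(117 + 2/121)) = 28188*(-10442 + √(14159/121)) = 28188*(-10442 + √14159/11) = -294339096 + 28188*√14159/11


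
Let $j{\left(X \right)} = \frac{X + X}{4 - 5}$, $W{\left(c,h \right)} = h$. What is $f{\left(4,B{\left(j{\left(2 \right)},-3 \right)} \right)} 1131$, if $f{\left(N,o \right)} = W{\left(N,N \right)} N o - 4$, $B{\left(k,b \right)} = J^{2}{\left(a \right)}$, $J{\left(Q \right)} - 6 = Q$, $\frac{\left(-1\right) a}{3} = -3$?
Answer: $4067076$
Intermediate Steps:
$a = 9$ ($a = \left(-3\right) \left(-3\right) = 9$)
$J{\left(Q \right)} = 6 + Q$
$j{\left(X \right)} = - 2 X$ ($j{\left(X \right)} = \frac{2 X}{-1} = 2 X \left(-1\right) = - 2 X$)
$B{\left(k,b \right)} = 225$ ($B{\left(k,b \right)} = \left(6 + 9\right)^{2} = 15^{2} = 225$)
$f{\left(N,o \right)} = -4 + o N^{2}$ ($f{\left(N,o \right)} = N N o - 4 = N^{2} o - 4 = o N^{2} - 4 = -4 + o N^{2}$)
$f{\left(4,B{\left(j{\left(2 \right)},-3 \right)} \right)} 1131 = \left(-4 + 225 \cdot 4^{2}\right) 1131 = \left(-4 + 225 \cdot 16\right) 1131 = \left(-4 + 3600\right) 1131 = 3596 \cdot 1131 = 4067076$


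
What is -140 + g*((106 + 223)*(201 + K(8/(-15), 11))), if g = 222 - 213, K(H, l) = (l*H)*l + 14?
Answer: 2226959/5 ≈ 4.4539e+5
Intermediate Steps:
K(H, l) = 14 + H*l² (K(H, l) = (H*l)*l + 14 = H*l² + 14 = 14 + H*l²)
g = 9
-140 + g*((106 + 223)*(201 + K(8/(-15), 11))) = -140 + 9*((106 + 223)*(201 + (14 + (8/(-15))*11²))) = -140 + 9*(329*(201 + (14 + (8*(-1/15))*121))) = -140 + 9*(329*(201 + (14 - 8/15*121))) = -140 + 9*(329*(201 + (14 - 968/15))) = -140 + 9*(329*(201 - 758/15)) = -140 + 9*(329*(2257/15)) = -140 + 9*(742553/15) = -140 + 2227659/5 = 2226959/5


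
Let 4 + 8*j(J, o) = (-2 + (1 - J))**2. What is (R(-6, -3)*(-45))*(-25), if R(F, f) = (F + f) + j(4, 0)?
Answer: -57375/8 ≈ -7171.9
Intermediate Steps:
j(J, o) = -1/2 + (-1 - J)**2/8 (j(J, o) = -1/2 + (-2 + (1 - J))**2/8 = -1/2 + (-1 - J)**2/8)
R(F, f) = 21/8 + F + f (R(F, f) = (F + f) + (-1/2 + (1 + 4)**2/8) = (F + f) + (-1/2 + (1/8)*5**2) = (F + f) + (-1/2 + (1/8)*25) = (F + f) + (-1/2 + 25/8) = (F + f) + 21/8 = 21/8 + F + f)
(R(-6, -3)*(-45))*(-25) = ((21/8 - 6 - 3)*(-45))*(-25) = -51/8*(-45)*(-25) = (2295/8)*(-25) = -57375/8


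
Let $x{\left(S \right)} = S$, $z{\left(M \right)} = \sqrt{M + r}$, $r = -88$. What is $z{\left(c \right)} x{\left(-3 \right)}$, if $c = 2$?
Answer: $- 3 i \sqrt{86} \approx - 27.821 i$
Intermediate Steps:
$z{\left(M \right)} = \sqrt{-88 + M}$ ($z{\left(M \right)} = \sqrt{M - 88} = \sqrt{-88 + M}$)
$z{\left(c \right)} x{\left(-3 \right)} = \sqrt{-88 + 2} \left(-3\right) = \sqrt{-86} \left(-3\right) = i \sqrt{86} \left(-3\right) = - 3 i \sqrt{86}$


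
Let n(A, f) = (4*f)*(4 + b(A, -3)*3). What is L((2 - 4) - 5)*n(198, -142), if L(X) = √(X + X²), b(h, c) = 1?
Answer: -3976*√42 ≈ -25767.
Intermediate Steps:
n(A, f) = 28*f (n(A, f) = (4*f)*(4 + 1*3) = (4*f)*(4 + 3) = (4*f)*7 = 28*f)
L((2 - 4) - 5)*n(198, -142) = √(((2 - 4) - 5)*(1 + ((2 - 4) - 5)))*(28*(-142)) = √((-2 - 5)*(1 + (-2 - 5)))*(-3976) = √(-7*(1 - 7))*(-3976) = √(-7*(-6))*(-3976) = √42*(-3976) = -3976*√42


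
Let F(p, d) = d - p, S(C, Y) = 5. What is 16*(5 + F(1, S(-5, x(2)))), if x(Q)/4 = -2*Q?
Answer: 144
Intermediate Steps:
x(Q) = -8*Q (x(Q) = 4*(-2*Q) = -8*Q)
16*(5 + F(1, S(-5, x(2)))) = 16*(5 + (5 - 1*1)) = 16*(5 + (5 - 1)) = 16*(5 + 4) = 16*9 = 144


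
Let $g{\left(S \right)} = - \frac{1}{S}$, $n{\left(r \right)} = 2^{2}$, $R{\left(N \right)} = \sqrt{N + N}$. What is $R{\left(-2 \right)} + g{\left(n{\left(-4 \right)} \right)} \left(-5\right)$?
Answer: $\frac{5}{4} + 2 i \approx 1.25 + 2.0 i$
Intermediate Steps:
$R{\left(N \right)} = \sqrt{2} \sqrt{N}$ ($R{\left(N \right)} = \sqrt{2 N} = \sqrt{2} \sqrt{N}$)
$n{\left(r \right)} = 4$
$R{\left(-2 \right)} + g{\left(n{\left(-4 \right)} \right)} \left(-5\right) = \sqrt{2} \sqrt{-2} + - \frac{1}{4} \left(-5\right) = \sqrt{2} i \sqrt{2} + \left(-1\right) \frac{1}{4} \left(-5\right) = 2 i - - \frac{5}{4} = 2 i + \frac{5}{4} = \frac{5}{4} + 2 i$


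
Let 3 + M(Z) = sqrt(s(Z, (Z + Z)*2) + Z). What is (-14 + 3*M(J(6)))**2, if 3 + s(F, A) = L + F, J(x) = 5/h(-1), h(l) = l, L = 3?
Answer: 439 - 138*I*sqrt(10) ≈ 439.0 - 436.39*I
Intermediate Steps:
J(x) = -5 (J(x) = 5/(-1) = 5*(-1) = -5)
s(F, A) = F (s(F, A) = -3 + (3 + F) = F)
M(Z) = -3 + sqrt(2)*sqrt(Z) (M(Z) = -3 + sqrt(Z + Z) = -3 + sqrt(2*Z) = -3 + sqrt(2)*sqrt(Z))
(-14 + 3*M(J(6)))**2 = (-14 + 3*(-3 + sqrt(2)*sqrt(-5)))**2 = (-14 + 3*(-3 + sqrt(2)*(I*sqrt(5))))**2 = (-14 + 3*(-3 + I*sqrt(10)))**2 = (-14 + (-9 + 3*I*sqrt(10)))**2 = (-23 + 3*I*sqrt(10))**2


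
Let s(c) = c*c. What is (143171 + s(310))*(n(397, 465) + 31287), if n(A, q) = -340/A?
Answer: 2971889143329/397 ≈ 7.4859e+9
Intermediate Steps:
s(c) = c²
(143171 + s(310))*(n(397, 465) + 31287) = (143171 + 310²)*(-340/397 + 31287) = (143171 + 96100)*(-340*1/397 + 31287) = 239271*(-340/397 + 31287) = 239271*(12420599/397) = 2971889143329/397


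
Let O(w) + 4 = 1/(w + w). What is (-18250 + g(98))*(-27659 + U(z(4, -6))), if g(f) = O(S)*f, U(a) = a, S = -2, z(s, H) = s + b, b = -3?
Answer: 516278057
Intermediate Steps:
z(s, H) = -3 + s (z(s, H) = s - 3 = -3 + s)
O(w) = -4 + 1/(2*w) (O(w) = -4 + 1/(w + w) = -4 + 1/(2*w))
g(f) = -17*f/4 (g(f) = (-4 + (½)/(-2))*f = (-4 + (½)*(-½))*f = (-4 - ¼)*f = -17*f/4)
(-18250 + g(98))*(-27659 + U(z(4, -6))) = (-18250 - 17/4*98)*(-27659 + (-3 + 4)) = (-18250 - 833/2)*(-27659 + 1) = -37333/2*(-27658) = 516278057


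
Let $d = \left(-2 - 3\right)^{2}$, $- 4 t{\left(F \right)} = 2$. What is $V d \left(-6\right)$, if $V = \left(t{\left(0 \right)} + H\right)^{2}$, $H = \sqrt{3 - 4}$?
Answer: $\frac{225}{2} + 150 i \approx 112.5 + 150.0 i$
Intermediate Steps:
$t{\left(F \right)} = - \frac{1}{2}$ ($t{\left(F \right)} = \left(- \frac{1}{4}\right) 2 = - \frac{1}{2}$)
$H = i$ ($H = \sqrt{-1} = i \approx 1.0 i$)
$V = \left(- \frac{1}{2} + i\right)^{2} \approx -0.75 - 1.0 i$
$d = 25$ ($d = \left(-5\right)^{2} = 25$)
$V d \left(-6\right) = \left(- \frac{3}{4} - i\right) 25 \left(-6\right) = \left(- \frac{75}{4} - 25 i\right) \left(-6\right) = \frac{225}{2} + 150 i$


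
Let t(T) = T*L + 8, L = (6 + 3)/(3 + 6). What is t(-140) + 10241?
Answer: 10109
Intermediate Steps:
L = 1 (L = 9/9 = 9*(1/9) = 1)
t(T) = 8 + T (t(T) = T*1 + 8 = T + 8 = 8 + T)
t(-140) + 10241 = (8 - 140) + 10241 = -132 + 10241 = 10109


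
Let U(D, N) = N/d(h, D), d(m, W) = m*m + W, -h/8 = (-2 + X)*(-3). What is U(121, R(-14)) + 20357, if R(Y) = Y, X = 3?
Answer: 14188815/697 ≈ 20357.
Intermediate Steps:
h = 24 (h = -8*(-2 + 3)*(-3) = -8*(-3) = 24)
d(m, W) = W + m**2 (d(m, W) = m**2 + W = W + m**2)
U(D, N) = N/(576 + D) (U(D, N) = N/(D + 24**2) = N/(D + 576) = N/(576 + D))
U(121, R(-14)) + 20357 = -14/(576 + 121) + 20357 = -14/697 + 20357 = 14188815/697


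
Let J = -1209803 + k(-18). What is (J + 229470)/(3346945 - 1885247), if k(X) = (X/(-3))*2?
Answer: -980321/1461698 ≈ -0.67067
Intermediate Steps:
k(X) = -2*X/3 (k(X) = (X*(-⅓))*2 = -X/3*2 = -2*X/3)
J = -1209791 (J = -1209803 - ⅔*(-18) = -1209803 + 12 = -1209791)
(J + 229470)/(3346945 - 1885247) = (-1209791 + 229470)/(3346945 - 1885247) = -980321/1461698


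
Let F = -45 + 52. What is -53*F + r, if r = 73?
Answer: -298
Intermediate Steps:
F = 7
-53*F + r = -53*7 + 73 = -371 + 73 = -298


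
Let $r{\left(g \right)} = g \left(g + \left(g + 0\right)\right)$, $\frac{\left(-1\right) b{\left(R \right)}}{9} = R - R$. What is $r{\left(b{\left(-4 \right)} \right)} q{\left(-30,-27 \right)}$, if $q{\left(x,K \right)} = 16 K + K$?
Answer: $0$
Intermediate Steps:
$q{\left(x,K \right)} = 17 K$
$b{\left(R \right)} = 0$ ($b{\left(R \right)} = - 9 \left(R - R\right) = \left(-9\right) 0 = 0$)
$r{\left(g \right)} = 2 g^{2}$ ($r{\left(g \right)} = g \left(g + g\right) = g 2 g = 2 g^{2}$)
$r{\left(b{\left(-4 \right)} \right)} q{\left(-30,-27 \right)} = 2 \cdot 0^{2} \cdot 17 \left(-27\right) = 2 \cdot 0 \left(-459\right) = 0 \left(-459\right) = 0$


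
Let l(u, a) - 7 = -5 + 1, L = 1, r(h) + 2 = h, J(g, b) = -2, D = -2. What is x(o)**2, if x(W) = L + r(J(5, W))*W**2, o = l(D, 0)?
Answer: 1225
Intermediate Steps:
r(h) = -2 + h
l(u, a) = 3 (l(u, a) = 7 + (-5 + 1) = 7 - 4 = 3)
o = 3
x(W) = 1 - 4*W**2 (x(W) = 1 + (-2 - 2)*W**2 = 1 - 4*W**2)
x(o)**2 = (1 - 4*3**2)**2 = (1 - 4*9)**2 = (1 - 36)**2 = (-35)**2 = 1225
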